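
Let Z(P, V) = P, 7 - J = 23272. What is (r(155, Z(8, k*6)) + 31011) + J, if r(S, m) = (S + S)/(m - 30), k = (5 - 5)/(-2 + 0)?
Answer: 85051/11 ≈ 7731.9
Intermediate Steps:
J = -23265 (J = 7 - 1*23272 = 7 - 23272 = -23265)
k = 0 (k = 0/(-2) = 0*(-½) = 0)
r(S, m) = 2*S/(-30 + m) (r(S, m) = (2*S)/(-30 + m) = 2*S/(-30 + m))
(r(155, Z(8, k*6)) + 31011) + J = (2*155/(-30 + 8) + 31011) - 23265 = (2*155/(-22) + 31011) - 23265 = (2*155*(-1/22) + 31011) - 23265 = (-155/11 + 31011) - 23265 = 340966/11 - 23265 = 85051/11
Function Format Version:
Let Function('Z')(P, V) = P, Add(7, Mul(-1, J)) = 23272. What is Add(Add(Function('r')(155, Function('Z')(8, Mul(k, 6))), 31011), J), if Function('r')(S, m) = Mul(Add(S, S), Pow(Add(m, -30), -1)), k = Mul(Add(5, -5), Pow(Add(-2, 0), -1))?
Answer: Rational(85051, 11) ≈ 7731.9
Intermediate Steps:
J = -23265 (J = Add(7, Mul(-1, 23272)) = Add(7, -23272) = -23265)
k = 0 (k = Mul(0, Pow(-2, -1)) = Mul(0, Rational(-1, 2)) = 0)
Function('r')(S, m) = Mul(2, S, Pow(Add(-30, m), -1)) (Function('r')(S, m) = Mul(Mul(2, S), Pow(Add(-30, m), -1)) = Mul(2, S, Pow(Add(-30, m), -1)))
Add(Add(Function('r')(155, Function('Z')(8, Mul(k, 6))), 31011), J) = Add(Add(Mul(2, 155, Pow(Add(-30, 8), -1)), 31011), -23265) = Add(Add(Mul(2, 155, Pow(-22, -1)), 31011), -23265) = Add(Add(Mul(2, 155, Rational(-1, 22)), 31011), -23265) = Add(Add(Rational(-155, 11), 31011), -23265) = Add(Rational(340966, 11), -23265) = Rational(85051, 11)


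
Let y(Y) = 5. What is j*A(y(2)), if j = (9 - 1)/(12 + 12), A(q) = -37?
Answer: -37/3 ≈ -12.333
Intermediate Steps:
j = ⅓ (j = 8/24 = 8*(1/24) = ⅓ ≈ 0.33333)
j*A(y(2)) = (⅓)*(-37) = -37/3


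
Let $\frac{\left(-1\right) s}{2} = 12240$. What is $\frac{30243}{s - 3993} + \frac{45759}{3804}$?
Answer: $\frac{131983515}{12034588} \approx 10.967$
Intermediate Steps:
$s = -24480$ ($s = \left(-2\right) 12240 = -24480$)
$\frac{30243}{s - 3993} + \frac{45759}{3804} = \frac{30243}{-24480 - 3993} + \frac{45759}{3804} = \frac{30243}{-28473} + 45759 \cdot \frac{1}{3804} = 30243 \left(- \frac{1}{28473}\right) + \frac{15253}{1268} = - \frac{10081}{9491} + \frac{15253}{1268} = \frac{131983515}{12034588}$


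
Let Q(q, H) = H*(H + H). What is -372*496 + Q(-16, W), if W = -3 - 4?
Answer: -184414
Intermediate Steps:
W = -7
Q(q, H) = 2*H² (Q(q, H) = H*(2*H) = 2*H²)
-372*496 + Q(-16, W) = -372*496 + 2*(-7)² = -184512 + 2*49 = -184512 + 98 = -184414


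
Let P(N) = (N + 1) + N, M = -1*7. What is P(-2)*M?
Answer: 21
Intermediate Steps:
M = -7
P(N) = 1 + 2*N (P(N) = (1 + N) + N = 1 + 2*N)
P(-2)*M = (1 + 2*(-2))*(-7) = (1 - 4)*(-7) = -3*(-7) = 21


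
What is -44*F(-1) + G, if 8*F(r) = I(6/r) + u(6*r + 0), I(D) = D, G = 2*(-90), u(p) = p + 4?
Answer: -136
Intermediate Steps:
u(p) = 4 + p
G = -180
F(r) = ½ + 3*r/4 + 3/(4*r) (F(r) = (6/r + (4 + (6*r + 0)))/8 = (6/r + (4 + 6*r))/8 = (4 + 6*r + 6/r)/8 = ½ + 3*r/4 + 3/(4*r))
-44*F(-1) + G = -11*(3 - (2 + 3*(-1)))/(-1) - 180 = -11*(-1)*(3 - (2 - 3)) - 180 = -11*(-1)*(3 - 1*(-1)) - 180 = -11*(-1)*(3 + 1) - 180 = -11*(-1)*4 - 180 = -44*(-1) - 180 = 44 - 180 = -136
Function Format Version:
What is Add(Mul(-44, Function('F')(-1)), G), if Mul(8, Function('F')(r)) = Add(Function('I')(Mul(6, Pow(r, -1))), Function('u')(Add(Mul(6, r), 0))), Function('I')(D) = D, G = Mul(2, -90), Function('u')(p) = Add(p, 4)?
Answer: -136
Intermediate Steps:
Function('u')(p) = Add(4, p)
G = -180
Function('F')(r) = Add(Rational(1, 2), Mul(Rational(3, 4), r), Mul(Rational(3, 4), Pow(r, -1))) (Function('F')(r) = Mul(Rational(1, 8), Add(Mul(6, Pow(r, -1)), Add(4, Add(Mul(6, r), 0)))) = Mul(Rational(1, 8), Add(Mul(6, Pow(r, -1)), Add(4, Mul(6, r)))) = Mul(Rational(1, 8), Add(4, Mul(6, r), Mul(6, Pow(r, -1)))) = Add(Rational(1, 2), Mul(Rational(3, 4), r), Mul(Rational(3, 4), Pow(r, -1))))
Add(Mul(-44, Function('F')(-1)), G) = Add(Mul(-44, Mul(Rational(1, 4), Pow(-1, -1), Add(3, Mul(-1, Add(2, Mul(3, -1)))))), -180) = Add(Mul(-44, Mul(Rational(1, 4), -1, Add(3, Mul(-1, Add(2, -3))))), -180) = Add(Mul(-44, Mul(Rational(1, 4), -1, Add(3, Mul(-1, -1)))), -180) = Add(Mul(-44, Mul(Rational(1, 4), -1, Add(3, 1))), -180) = Add(Mul(-44, Mul(Rational(1, 4), -1, 4)), -180) = Add(Mul(-44, -1), -180) = Add(44, -180) = -136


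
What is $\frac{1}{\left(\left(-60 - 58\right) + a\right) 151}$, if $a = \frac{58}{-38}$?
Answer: $- \frac{19}{342921} \approx -5.5406 \cdot 10^{-5}$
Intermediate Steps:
$a = - \frac{29}{19}$ ($a = 58 \left(- \frac{1}{38}\right) = - \frac{29}{19} \approx -1.5263$)
$\frac{1}{\left(\left(-60 - 58\right) + a\right) 151} = \frac{1}{\left(\left(-60 - 58\right) - \frac{29}{19}\right) 151} = \frac{1}{\left(-118 - \frac{29}{19}\right) 151} = \frac{1}{\left(- \frac{2271}{19}\right) 151} = \frac{1}{- \frac{342921}{19}} = - \frac{19}{342921}$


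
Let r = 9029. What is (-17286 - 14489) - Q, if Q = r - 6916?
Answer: -33888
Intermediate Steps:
Q = 2113 (Q = 9029 - 6916 = 2113)
(-17286 - 14489) - Q = (-17286 - 14489) - 1*2113 = -31775 - 2113 = -33888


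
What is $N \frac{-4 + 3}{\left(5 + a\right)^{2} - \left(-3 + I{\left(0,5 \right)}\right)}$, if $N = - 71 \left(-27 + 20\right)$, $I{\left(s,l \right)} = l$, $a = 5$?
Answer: $- \frac{71}{14} \approx -5.0714$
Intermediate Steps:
$N = 497$ ($N = \left(-71\right) \left(-7\right) = 497$)
$N \frac{-4 + 3}{\left(5 + a\right)^{2} - \left(-3 + I{\left(0,5 \right)}\right)} = 497 \frac{-4 + 3}{\left(5 + 5\right)^{2} + \left(3 - 5\right)} = 497 \left(- \frac{1}{10^{2} + \left(3 - 5\right)}\right) = 497 \left(- \frac{1}{100 - 2}\right) = 497 \left(- \frac{1}{98}\right) = - \frac{71}{14}$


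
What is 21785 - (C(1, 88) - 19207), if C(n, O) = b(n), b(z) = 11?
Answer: 40981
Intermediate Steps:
C(n, O) = 11
21785 - (C(1, 88) - 19207) = 21785 - (11 - 19207) = 21785 - 1*(-19196) = 21785 + 19196 = 40981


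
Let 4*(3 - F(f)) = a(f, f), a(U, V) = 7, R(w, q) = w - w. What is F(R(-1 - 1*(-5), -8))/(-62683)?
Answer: -5/250732 ≈ -1.9942e-5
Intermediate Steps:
R(w, q) = 0
F(f) = 5/4 (F(f) = 3 - ¼*7 = 3 - 7/4 = 5/4)
F(R(-1 - 1*(-5), -8))/(-62683) = (5/4)/(-62683) = (5/4)*(-1/62683) = -5/250732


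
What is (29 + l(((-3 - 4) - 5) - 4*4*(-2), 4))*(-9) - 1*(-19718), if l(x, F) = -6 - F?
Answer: 19547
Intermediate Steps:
(29 + l(((-3 - 4) - 5) - 4*4*(-2), 4))*(-9) - 1*(-19718) = (29 + (-6 - 1*4))*(-9) - 1*(-19718) = (29 + (-6 - 4))*(-9) + 19718 = (29 - 10)*(-9) + 19718 = 19*(-9) + 19718 = -171 + 19718 = 19547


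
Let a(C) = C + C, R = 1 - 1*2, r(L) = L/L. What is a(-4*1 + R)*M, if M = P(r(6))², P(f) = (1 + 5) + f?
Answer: -490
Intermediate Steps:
r(L) = 1
R = -1 (R = 1 - 2 = -1)
P(f) = 6 + f
M = 49 (M = (6 + 1)² = 7² = 49)
a(C) = 2*C
a(-4*1 + R)*M = (2*(-4*1 - 1))*49 = (2*(-4 - 1))*49 = (2*(-5))*49 = -10*49 = -490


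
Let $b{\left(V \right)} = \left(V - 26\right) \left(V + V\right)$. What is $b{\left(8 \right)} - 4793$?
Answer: $-5081$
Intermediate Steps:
$b{\left(V \right)} = 2 V \left(-26 + V\right)$ ($b{\left(V \right)} = \left(-26 + V\right) 2 V = 2 V \left(-26 + V\right)$)
$b{\left(8 \right)} - 4793 = 2 \cdot 8 \left(-26 + 8\right) - 4793 = 2 \cdot 8 \left(-18\right) - 4793 = -288 - 4793 = -5081$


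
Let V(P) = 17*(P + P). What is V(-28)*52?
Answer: -49504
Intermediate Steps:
V(P) = 34*P (V(P) = 17*(2*P) = 34*P)
V(-28)*52 = (34*(-28))*52 = -952*52 = -49504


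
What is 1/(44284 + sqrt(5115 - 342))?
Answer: 44284/1961067883 - sqrt(4773)/1961067883 ≈ 2.2546e-5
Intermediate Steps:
1/(44284 + sqrt(5115 - 342)) = 1/(44284 + sqrt(4773))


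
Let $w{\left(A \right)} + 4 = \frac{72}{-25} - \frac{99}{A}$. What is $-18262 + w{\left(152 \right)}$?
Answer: $- \frac{69424219}{3800} \approx -18270.0$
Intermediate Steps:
$w{\left(A \right)} = - \frac{172}{25} - \frac{99}{A}$ ($w{\left(A \right)} = -4 + \left(\frac{72}{-25} - \frac{99}{A}\right) = -4 + \left(72 \left(- \frac{1}{25}\right) - \frac{99}{A}\right) = -4 - \left(\frac{72}{25} + \frac{99}{A}\right) = - \frac{172}{25} - \frac{99}{A}$)
$-18262 + w{\left(152 \right)} = -18262 - \left(\frac{172}{25} + \frac{99}{152}\right) = -18262 - \frac{28619}{3800} = - \frac{69424219}{3800}$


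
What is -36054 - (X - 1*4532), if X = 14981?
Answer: -46503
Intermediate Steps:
-36054 - (X - 1*4532) = -36054 - (14981 - 1*4532) = -36054 - (14981 - 4532) = -36054 - 1*10449 = -36054 - 10449 = -46503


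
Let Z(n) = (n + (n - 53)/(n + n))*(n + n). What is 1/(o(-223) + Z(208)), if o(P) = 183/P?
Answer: 223/19330126 ≈ 1.1536e-5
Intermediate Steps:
Z(n) = 2*n*(n + (-53 + n)/(2*n)) (Z(n) = (n + (-53 + n)/((2*n)))*(2*n) = (n + (-53 + n)*(1/(2*n)))*(2*n) = (n + (-53 + n)/(2*n))*(2*n) = 2*n*(n + (-53 + n)/(2*n)))
1/(o(-223) + Z(208)) = 1/(183/(-223) + (-53 + 208 + 2*208**2)) = 1/(183*(-1/223) + (-53 + 208 + 2*43264)) = 1/(-183/223 + (-53 + 208 + 86528)) = 1/(-183/223 + 86683) = 1/(19330126/223) = 223/19330126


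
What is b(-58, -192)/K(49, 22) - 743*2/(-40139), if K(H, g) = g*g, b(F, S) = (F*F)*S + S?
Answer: -589370134/441529 ≈ -1334.8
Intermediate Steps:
b(F, S) = S + S*F² (b(F, S) = F²*S + S = S*F² + S = S + S*F²)
K(H, g) = g²
b(-58, -192)/K(49, 22) - 743*2/(-40139) = (-192*(1 + (-58)²))/(22²) - 743*2/(-40139) = -192*(1 + 3364)/484 - 1486*(-1/40139) = -192*3365*(1/484) + 1486/40139 = -646080*1/484 + 1486/40139 = -161520/121 + 1486/40139 = -589370134/441529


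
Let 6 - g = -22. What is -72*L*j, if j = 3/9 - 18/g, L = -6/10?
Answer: -468/35 ≈ -13.371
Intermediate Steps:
g = 28 (g = 6 - 1*(-22) = 6 + 22 = 28)
L = -3/5 (L = -6*1/10 = -3/5 ≈ -0.60000)
j = -13/42 (j = 3/9 - 18/28 = 3*(1/9) - 18*1/28 = 1/3 - 9/14 = -13/42 ≈ -0.30952)
-72*L*j = -(-216)*(-13)/(5*42) = -72*13/70 = -468/35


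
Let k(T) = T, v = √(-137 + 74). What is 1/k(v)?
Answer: -I*√7/21 ≈ -0.12599*I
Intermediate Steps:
v = 3*I*√7 (v = √(-63) = 3*I*√7 ≈ 7.9373*I)
1/k(v) = 1/(3*I*√7) = -I*√7/21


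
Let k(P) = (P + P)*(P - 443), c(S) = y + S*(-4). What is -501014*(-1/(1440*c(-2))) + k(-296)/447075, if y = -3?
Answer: 504757217/7153200 ≈ 70.564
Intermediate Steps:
c(S) = -3 - 4*S (c(S) = -3 + S*(-4) = -3 - 4*S)
k(P) = 2*P*(-443 + P) (k(P) = (2*P)*(-443 + P) = 2*P*(-443 + P))
-501014*(-1/(1440*c(-2))) + k(-296)/447075 = -501014*(-1/(1440*(-3 - 4*(-2)))) + (2*(-296)*(-443 - 296))/447075 = -501014*(-1/(1440*(-3 + 8))) + (2*(-296)*(-739))*(1/447075) = -501014/((5*20)*(-72)) + 437488*(1/447075) = -501014/(100*(-72)) + 437488/447075 = -501014/(-7200) + 437488/447075 = -501014*(-1/7200) + 437488/447075 = 250507/3600 + 437488/447075 = 504757217/7153200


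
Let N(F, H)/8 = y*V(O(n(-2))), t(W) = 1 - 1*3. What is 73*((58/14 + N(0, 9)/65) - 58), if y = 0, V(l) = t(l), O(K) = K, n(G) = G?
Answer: -27521/7 ≈ -3931.6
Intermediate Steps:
t(W) = -2 (t(W) = 1 - 3 = -2)
V(l) = -2
N(F, H) = 0 (N(F, H) = 8*(0*(-2)) = 8*0 = 0)
73*((58/14 + N(0, 9)/65) - 58) = 73*((58/14 + 0/65) - 58) = 73*((58*(1/14) + 0*(1/65)) - 58) = 73*((29/7 + 0) - 58) = 73*(29/7 - 58) = 73*(-377/7) = -27521/7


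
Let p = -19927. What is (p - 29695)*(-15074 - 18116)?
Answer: 1646954180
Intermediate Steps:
(p - 29695)*(-15074 - 18116) = (-19927 - 29695)*(-15074 - 18116) = -49622*(-33190) = 1646954180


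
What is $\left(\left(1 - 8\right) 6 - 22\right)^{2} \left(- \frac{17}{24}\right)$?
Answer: $- \frac{8704}{3} \approx -2901.3$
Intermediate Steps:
$\left(\left(1 - 8\right) 6 - 22\right)^{2} \left(- \frac{17}{24}\right) = \left(\left(-7\right) 6 - 22\right)^{2} \left(- \frac{17}{24}\right) = \left(-42 - 22\right)^{2} \left(- \frac{17}{24}\right) = \left(-64\right)^{2} \left(- \frac{17}{24}\right) = 4096 \left(- \frac{17}{24}\right) = - \frac{8704}{3}$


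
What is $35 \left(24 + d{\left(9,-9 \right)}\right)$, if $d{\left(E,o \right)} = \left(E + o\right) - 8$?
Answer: $560$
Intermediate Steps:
$d{\left(E,o \right)} = -8 + E + o$
$35 \left(24 + d{\left(9,-9 \right)}\right) = 35 \left(24 - 8\right) = 35 \cdot 16 = 560$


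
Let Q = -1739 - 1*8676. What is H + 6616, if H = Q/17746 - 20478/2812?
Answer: 2169455932/328301 ≈ 6608.1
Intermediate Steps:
Q = -10415 (Q = -1739 - 8676 = -10415)
H = -2583484/328301 (H = -10415/17746 - 20478/2812 = -10415*1/17746 - 20478*1/2812 = -10415/17746 - 10239/1406 = -2583484/328301 ≈ -7.8693)
H + 6616 = -2583484/328301 + 6616 = 2169455932/328301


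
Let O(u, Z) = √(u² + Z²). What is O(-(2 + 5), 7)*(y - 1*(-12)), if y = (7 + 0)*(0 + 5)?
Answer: 329*√2 ≈ 465.28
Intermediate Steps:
y = 35 (y = 7*5 = 35)
O(u, Z) = √(Z² + u²)
O(-(2 + 5), 7)*(y - 1*(-12)) = √(7² + (-(2 + 5))²)*(35 - 1*(-12)) = √(49 + (-1*7)²)*(35 + 12) = √(49 + (-7)²)*47 = √(49 + 49)*47 = √98*47 = (7*√2)*47 = 329*√2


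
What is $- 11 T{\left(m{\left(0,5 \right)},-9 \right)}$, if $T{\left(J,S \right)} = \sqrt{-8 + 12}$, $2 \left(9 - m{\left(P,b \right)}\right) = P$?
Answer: $-22$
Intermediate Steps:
$m{\left(P,b \right)} = 9 - \frac{P}{2}$
$T{\left(J,S \right)} = 2$ ($T{\left(J,S \right)} = \sqrt{4} = 2$)
$- 11 T{\left(m{\left(0,5 \right)},-9 \right)} = \left(-11\right) 2 = -22$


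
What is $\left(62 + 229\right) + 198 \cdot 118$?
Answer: $23655$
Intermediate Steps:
$\left(62 + 229\right) + 198 \cdot 118 = 291 + 23364 = 23655$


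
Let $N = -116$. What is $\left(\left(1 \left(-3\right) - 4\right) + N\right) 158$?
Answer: $-19434$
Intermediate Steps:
$\left(\left(1 \left(-3\right) - 4\right) + N\right) 158 = \left(\left(1 \left(-3\right) - 4\right) - 116\right) 158 = \left(\left(-3 - 4\right) - 116\right) 158 = \left(-7 - 116\right) 158 = \left(-123\right) 158 = -19434$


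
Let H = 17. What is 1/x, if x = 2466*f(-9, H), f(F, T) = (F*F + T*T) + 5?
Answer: 1/924750 ≈ 1.0814e-6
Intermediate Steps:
f(F, T) = 5 + F² + T² (f(F, T) = (F² + T²) + 5 = 5 + F² + T²)
x = 924750 (x = 2466*(5 + (-9)² + 17²) = 2466*(5 + 81 + 289) = 2466*375 = 924750)
1/x = 1/924750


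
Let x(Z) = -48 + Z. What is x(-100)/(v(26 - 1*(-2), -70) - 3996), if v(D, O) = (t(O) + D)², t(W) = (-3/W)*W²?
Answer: -37/13162 ≈ -0.0028111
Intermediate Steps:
t(W) = -3*W
v(D, O) = (D - 3*O)² (v(D, O) = (-3*O + D)² = (D - 3*O)²)
x(-100)/(v(26 - 1*(-2), -70) - 3996) = (-48 - 100)/(((26 - 1*(-2)) - 3*(-70))² - 3996) = -148/(((26 + 2) + 210)² - 3996) = -148/((28 + 210)² - 3996) = -148/(238² - 3996) = -148/(56644 - 3996) = -148/52648 = -148*1/52648 = -37/13162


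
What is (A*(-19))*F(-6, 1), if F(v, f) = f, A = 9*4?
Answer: -684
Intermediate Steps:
A = 36
(A*(-19))*F(-6, 1) = (36*(-19))*1 = -684*1 = -684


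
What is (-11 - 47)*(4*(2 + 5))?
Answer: -1624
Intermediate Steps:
(-11 - 47)*(4*(2 + 5)) = -232*7 = -58*28 = -1624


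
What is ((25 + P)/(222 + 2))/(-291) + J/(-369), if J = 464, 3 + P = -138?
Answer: -2516881/2004408 ≈ -1.2557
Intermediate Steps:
P = -141 (P = -3 - 138 = -141)
((25 + P)/(222 + 2))/(-291) + J/(-369) = ((25 - 141)/(222 + 2))/(-291) + 464/(-369) = -116/224*(-1/291) + 464*(-1/369) = -116*1/224*(-1/291) - 464/369 = -29/56*(-1/291) - 464/369 = 29/16296 - 464/369 = -2516881/2004408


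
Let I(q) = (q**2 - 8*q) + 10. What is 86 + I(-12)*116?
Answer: 29086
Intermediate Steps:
I(q) = 10 + q**2 - 8*q
86 + I(-12)*116 = 86 + (10 + (-12)**2 - 8*(-12))*116 = 86 + (10 + 144 + 96)*116 = 86 + 250*116 = 86 + 29000 = 29086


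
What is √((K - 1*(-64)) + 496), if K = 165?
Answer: 5*√29 ≈ 26.926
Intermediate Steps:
√((K - 1*(-64)) + 496) = √((165 - 1*(-64)) + 496) = √((165 + 64) + 496) = √(229 + 496) = √725 = 5*√29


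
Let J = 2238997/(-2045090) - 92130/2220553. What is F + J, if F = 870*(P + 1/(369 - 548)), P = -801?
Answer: -566476770274041482339/812880301523830 ≈ -6.9688e+5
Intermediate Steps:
J = -5160225647041/4541230734770 (J = 2238997*(-1/2045090) - 92130*1/2220553 = -2238997/2045090 - 92130/2220553 = -5160225647041/4541230734770 ≈ -1.1363)
F = -124740600/179 (F = 870*(-801 + 1/(369 - 548)) = 870*(-801 + 1/(-179)) = 870*(-801 - 1/179) = 870*(-143380/179) = -124740600/179 ≈ -6.9688e+5)
F + J = -124740600/179 - 5160225647041/4541230734770 = -566476770274041482339/812880301523830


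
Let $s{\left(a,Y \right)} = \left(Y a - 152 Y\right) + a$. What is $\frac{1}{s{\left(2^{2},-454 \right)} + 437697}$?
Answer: $\frac{1}{504893} \approx 1.9806 \cdot 10^{-6}$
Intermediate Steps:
$s{\left(a,Y \right)} = a - 152 Y + Y a$ ($s{\left(a,Y \right)} = \left(- 152 Y + Y a\right) + a = a - 152 Y + Y a$)
$\frac{1}{s{\left(2^{2},-454 \right)} + 437697} = \frac{1}{\left(2^{2} - -69008 - 454 \cdot 2^{2}\right) + 437697} = \frac{1}{\left(4 + 69008 - 1816\right) + 437697} = \frac{1}{67196 + 437697} = \frac{1}{504893}$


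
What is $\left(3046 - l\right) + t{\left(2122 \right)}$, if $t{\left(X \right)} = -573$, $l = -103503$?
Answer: $105976$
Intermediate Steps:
$\left(3046 - l\right) + t{\left(2122 \right)} = \left(3046 - -103503\right) - 573 = \left(3046 + 103503\right) - 573 = 106549 - 573 = 105976$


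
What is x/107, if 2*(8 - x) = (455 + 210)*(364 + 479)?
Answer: -560579/214 ≈ -2619.5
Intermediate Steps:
x = -560579/2 (x = 8 - (455 + 210)*(364 + 479)/2 = 8 - 665*843/2 = 8 - 1/2*560595 = 8 - 560595/2 = -560579/2 ≈ -2.8029e+5)
x/107 = -560579/2/107 = -560579/2*1/107 = -560579/214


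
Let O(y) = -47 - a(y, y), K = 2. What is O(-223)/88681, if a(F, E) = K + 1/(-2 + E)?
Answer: -11024/19953225 ≈ -0.00055249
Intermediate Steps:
a(F, E) = 2 + 1/(-2 + E)
O(y) = -47 - (-3 + 2*y)/(-2 + y)
O(-223)/88681 = ((97 - 49*(-223))/(-2 - 223))/88681 = ((97 + 10927)/(-225))*(1/88681) = -1/225*11024*(1/88681) = -11024/225*1/88681 = -11024/19953225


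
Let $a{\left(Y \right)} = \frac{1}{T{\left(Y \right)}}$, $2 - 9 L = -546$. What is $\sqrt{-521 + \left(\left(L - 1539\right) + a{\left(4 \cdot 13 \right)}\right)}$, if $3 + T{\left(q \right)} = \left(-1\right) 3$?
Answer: $\frac{i \sqrt{71974}}{6} \approx 44.713 i$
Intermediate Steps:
$T{\left(q \right)} = -6$ ($T{\left(q \right)} = -3 - 3 = -6$)
$L = \frac{548}{9}$ ($L = \frac{2}{9} - - \frac{182}{3} = \frac{2}{9} + \frac{182}{3} = \frac{548}{9} \approx 60.889$)
$a{\left(Y \right)} = - \frac{1}{6}$ ($a{\left(Y \right)} = \frac{1}{-6} = - \frac{1}{6}$)
$\sqrt{-521 + \left(\left(L - 1539\right) + a{\left(4 \cdot 13 \right)}\right)} = \sqrt{-521 + \left(\left(\frac{548}{9} - 1539\right) - \frac{1}{6}\right)} = \sqrt{-521 - \frac{26609}{18}} = \sqrt{- \frac{35987}{18}} = \frac{i \sqrt{71974}}{6}$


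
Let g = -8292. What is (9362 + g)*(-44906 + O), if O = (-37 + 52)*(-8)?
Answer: -48177820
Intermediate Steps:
O = -120 (O = 15*(-8) = -120)
(9362 + g)*(-44906 + O) = (9362 - 8292)*(-44906 - 120) = 1070*(-45026) = -48177820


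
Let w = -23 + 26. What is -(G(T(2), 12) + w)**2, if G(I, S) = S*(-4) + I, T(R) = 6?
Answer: -1521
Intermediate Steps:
G(I, S) = I - 4*S (G(I, S) = -4*S + I = I - 4*S)
w = 3
-(G(T(2), 12) + w)**2 = -((6 - 4*12) + 3)**2 = -((6 - 48) + 3)**2 = -(-42 + 3)**2 = -1*(-39)**2 = -1*1521 = -1521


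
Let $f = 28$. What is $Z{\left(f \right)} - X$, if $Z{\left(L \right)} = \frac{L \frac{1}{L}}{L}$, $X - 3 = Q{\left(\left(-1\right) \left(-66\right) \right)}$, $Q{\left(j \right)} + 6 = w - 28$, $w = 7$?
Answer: $\frac{673}{28} \approx 24.036$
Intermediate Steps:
$Q{\left(j \right)} = -27$ ($Q{\left(j \right)} = -6 + \left(7 - 28\right) = -6 - 21 = -27$)
$X = -24$ ($X = 3 - 27 = -24$)
$Z{\left(L \right)} = \frac{1}{L}$ ($Z{\left(L \right)} = 1 \frac{1}{L} = \frac{1}{L}$)
$Z{\left(f \right)} - X = \frac{1}{28} - -24 = \frac{1}{28} + 24 = \frac{673}{28}$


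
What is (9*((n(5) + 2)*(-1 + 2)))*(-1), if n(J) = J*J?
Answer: -243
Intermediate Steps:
n(J) = J²
(9*((n(5) + 2)*(-1 + 2)))*(-1) = (9*((5² + 2)*(-1 + 2)))*(-1) = (9*((25 + 2)*1))*(-1) = (9*(27*1))*(-1) = (9*27)*(-1) = 243*(-1) = -243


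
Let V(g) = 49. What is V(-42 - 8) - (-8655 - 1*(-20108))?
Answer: -11404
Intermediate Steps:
V(-42 - 8) - (-8655 - 1*(-20108)) = 49 - (-8655 - 1*(-20108)) = 49 - (-8655 + 20108) = 49 - 1*11453 = 49 - 11453 = -11404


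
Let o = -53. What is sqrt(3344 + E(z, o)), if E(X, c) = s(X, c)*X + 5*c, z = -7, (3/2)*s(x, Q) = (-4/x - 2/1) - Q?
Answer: sqrt(25545)/3 ≈ 53.276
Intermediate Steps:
s(x, Q) = -4/3 - 8/(3*x) - 2*Q/3 (s(x, Q) = 2*((-4/x - 2/1) - Q)/3 = 2*((-4/x - 2*1) - Q)/3 = 2*((-4/x - 2) - Q)/3 = 2*((-2 - 4/x) - Q)/3 = 2*(-2 - Q - 4/x)/3 = -4/3 - 8/(3*x) - 2*Q/3)
E(X, c) = -8/3 + 5*c - 2*X*(2 + c)/3 (E(X, c) = (2*(-4 - X*(2 + c))/(3*X))*X + 5*c = (-8/3 - 2*X*(2 + c)/3) + 5*c = -8/3 + 5*c - 2*X*(2 + c)/3)
sqrt(3344 + E(z, o)) = sqrt(3344 + (-8/3 + 5*(-53) - 2/3*(-7)*(2 - 53))) = sqrt(3344 + (-8/3 - 265 - 2/3*(-7)*(-51))) = sqrt(3344 + (-8/3 - 265 - 238)) = sqrt(3344 - 1517/3) = sqrt(8515/3) = sqrt(25545)/3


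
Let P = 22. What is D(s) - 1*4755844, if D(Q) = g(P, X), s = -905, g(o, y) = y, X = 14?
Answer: -4755830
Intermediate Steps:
D(Q) = 14
D(s) - 1*4755844 = 14 - 1*4755844 = 14 - 4755844 = -4755830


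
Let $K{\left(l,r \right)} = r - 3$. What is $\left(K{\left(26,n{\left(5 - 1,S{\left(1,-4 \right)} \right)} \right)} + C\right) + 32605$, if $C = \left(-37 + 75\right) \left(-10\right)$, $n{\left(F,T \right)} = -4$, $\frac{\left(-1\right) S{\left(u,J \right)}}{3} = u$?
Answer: $32218$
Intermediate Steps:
$S{\left(u,J \right)} = - 3 u$
$K{\left(l,r \right)} = -3 + r$ ($K{\left(l,r \right)} = r - 3 = -3 + r$)
$C = -380$ ($C = 38 \left(-10\right) = -380$)
$\left(K{\left(26,n{\left(5 - 1,S{\left(1,-4 \right)} \right)} \right)} + C\right) + 32605 = \left(\left(-3 - 4\right) - 380\right) + 32605 = \left(-7 - 380\right) + 32605 = -387 + 32605 = 32218$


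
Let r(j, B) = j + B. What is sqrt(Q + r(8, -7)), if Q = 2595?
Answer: 2*sqrt(649) ≈ 50.951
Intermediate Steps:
r(j, B) = B + j
sqrt(Q + r(8, -7)) = sqrt(2595 + (-7 + 8)) = sqrt(2595 + 1) = sqrt(2596) = 2*sqrt(649)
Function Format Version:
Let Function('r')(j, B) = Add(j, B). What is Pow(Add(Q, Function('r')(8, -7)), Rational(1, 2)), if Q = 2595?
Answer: Mul(2, Pow(649, Rational(1, 2))) ≈ 50.951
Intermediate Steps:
Function('r')(j, B) = Add(B, j)
Pow(Add(Q, Function('r')(8, -7)), Rational(1, 2)) = Pow(Add(2595, Add(-7, 8)), Rational(1, 2)) = Pow(Add(2595, 1), Rational(1, 2)) = Pow(2596, Rational(1, 2)) = Mul(2, Pow(649, Rational(1, 2)))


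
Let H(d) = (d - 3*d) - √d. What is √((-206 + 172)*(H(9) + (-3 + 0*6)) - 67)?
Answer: √749 ≈ 27.368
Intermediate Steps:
H(d) = -√d - 2*d (H(d) = -2*d - √d = -√d - 2*d)
√((-206 + 172)*(H(9) + (-3 + 0*6)) - 67) = √((-206 + 172)*((-√9 - 2*9) + (-3 + 0*6)) - 67) = √(-34*((-1*3 - 18) + (-3 + 0)) - 67) = √(-34*((-3 - 18) - 3) - 67) = √(-34*(-21 - 3) - 67) = √(-34*(-24) - 67) = √(816 - 67) = √749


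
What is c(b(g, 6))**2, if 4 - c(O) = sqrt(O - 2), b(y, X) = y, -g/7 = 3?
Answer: (4 - I*sqrt(23))**2 ≈ -7.0 - 38.367*I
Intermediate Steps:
g = -21 (g = -7*3 = -21)
c(O) = 4 - sqrt(-2 + O) (c(O) = 4 - sqrt(O - 2) = 4 - sqrt(-2 + O))
c(b(g, 6))**2 = (4 - sqrt(-2 - 21))**2 = (4 - sqrt(-23))**2 = (4 - I*sqrt(23))**2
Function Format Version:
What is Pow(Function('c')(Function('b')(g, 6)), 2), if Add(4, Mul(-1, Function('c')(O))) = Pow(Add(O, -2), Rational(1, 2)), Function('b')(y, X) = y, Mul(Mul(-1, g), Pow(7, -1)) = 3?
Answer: Pow(Add(4, Mul(-1, I, Pow(23, Rational(1, 2)))), 2) ≈ Add(-7.0000, Mul(-38.367, I))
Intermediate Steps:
g = -21 (g = Mul(-7, 3) = -21)
Function('c')(O) = Add(4, Mul(-1, Pow(Add(-2, O), Rational(1, 2)))) (Function('c')(O) = Add(4, Mul(-1, Pow(Add(O, -2), Rational(1, 2)))) = Add(4, Mul(-1, Pow(Add(-2, O), Rational(1, 2)))))
Pow(Function('c')(Function('b')(g, 6)), 2) = Pow(Add(4, Mul(-1, Pow(Add(-2, -21), Rational(1, 2)))), 2) = Pow(Add(4, Mul(-1, Pow(-23, Rational(1, 2)))), 2) = Pow(Add(4, Mul(-1, Mul(I, Pow(23, Rational(1, 2))))), 2) = Pow(Add(4, Mul(-1, I, Pow(23, Rational(1, 2)))), 2)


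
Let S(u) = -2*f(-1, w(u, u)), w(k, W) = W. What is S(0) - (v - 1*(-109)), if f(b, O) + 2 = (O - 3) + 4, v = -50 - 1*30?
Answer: -27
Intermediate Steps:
v = -80 (v = -50 - 30 = -80)
f(b, O) = -1 + O (f(b, O) = -2 + ((O - 3) + 4) = -2 + ((-3 + O) + 4) = -2 + (1 + O) = -1 + O)
S(u) = 2 - 2*u (S(u) = -2*(-1 + u) = 2 - 2*u)
S(0) - (v - 1*(-109)) = (2 - 2*0) - (-80 - 1*(-109)) = (2 + 0) - (-80 + 109) = 2 - 1*29 = 2 - 29 = -27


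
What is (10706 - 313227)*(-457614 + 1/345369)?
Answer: 47812140052893365/345369 ≈ 1.3844e+11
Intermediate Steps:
(10706 - 313227)*(-457614 + 1/345369) = -302521*(-457614 + 1/345369) = -302521*(-158045689565/345369) = 47812140052893365/345369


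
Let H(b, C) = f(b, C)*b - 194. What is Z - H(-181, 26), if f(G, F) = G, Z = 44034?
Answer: 11467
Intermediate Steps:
H(b, C) = -194 + b² (H(b, C) = b*b - 194 = b² - 194 = -194 + b²)
Z - H(-181, 26) = 44034 - (-194 + (-181)²) = 44034 - (-194 + 32761) = 44034 - 1*32567 = 44034 - 32567 = 11467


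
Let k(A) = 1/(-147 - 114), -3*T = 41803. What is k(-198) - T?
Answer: 3636860/261 ≈ 13934.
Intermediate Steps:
T = -41803/3 (T = -⅓*41803 = -41803/3 ≈ -13934.)
k(A) = -1/261 (k(A) = 1/(-261) = -1/261)
k(-198) - T = -1/261 - 1*(-41803/3) = -1/261 + 41803/3 = 3636860/261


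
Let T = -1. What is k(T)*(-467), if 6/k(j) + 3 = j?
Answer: 1401/2 ≈ 700.50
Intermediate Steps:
k(j) = 6/(-3 + j)
k(T)*(-467) = (6/(-3 - 1))*(-467) = (6/(-4))*(-467) = (6*(-¼))*(-467) = -3/2*(-467) = 1401/2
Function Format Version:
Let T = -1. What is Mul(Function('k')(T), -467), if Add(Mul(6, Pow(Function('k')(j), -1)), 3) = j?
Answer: Rational(1401, 2) ≈ 700.50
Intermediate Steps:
Function('k')(j) = Mul(6, Pow(Add(-3, j), -1))
Mul(Function('k')(T), -467) = Mul(Mul(6, Pow(Add(-3, -1), -1)), -467) = Mul(Mul(6, Pow(-4, -1)), -467) = Mul(Mul(6, Rational(-1, 4)), -467) = Mul(Rational(-3, 2), -467) = Rational(1401, 2)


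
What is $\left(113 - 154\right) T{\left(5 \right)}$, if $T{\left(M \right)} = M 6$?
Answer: $-1230$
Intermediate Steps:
$T{\left(M \right)} = 6 M$
$\left(113 - 154\right) T{\left(5 \right)} = \left(113 - 154\right) 6 \cdot 5 = \left(-41\right) 30 = -1230$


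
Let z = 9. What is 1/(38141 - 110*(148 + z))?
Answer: 1/20871 ≈ 4.7913e-5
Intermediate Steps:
1/(38141 - 110*(148 + z)) = 1/(38141 - 110*(148 + 9)) = 1/(38141 - 110*157) = 1/(38141 - 17270) = 1/20871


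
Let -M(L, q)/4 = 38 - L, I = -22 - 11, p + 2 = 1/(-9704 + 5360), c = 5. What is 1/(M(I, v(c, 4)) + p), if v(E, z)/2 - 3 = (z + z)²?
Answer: -4344/1242385 ≈ -0.0034965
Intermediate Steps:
v(E, z) = 6 + 8*z² (v(E, z) = 6 + 2*(z + z)² = 6 + 2*(2*z)² = 6 + 2*(4*z²) = 6 + 8*z²)
p = -8689/4344 (p = -2 + 1/(-9704 + 5360) = -2 + 1/(-4344) = -2 - 1/4344 = -8689/4344 ≈ -2.0002)
I = -33
M(L, q) = -152 + 4*L (M(L, q) = -4*(38 - L) = -152 + 4*L)
1/(M(I, v(c, 4)) + p) = 1/((-152 + 4*(-33)) - 8689/4344) = 1/((-152 - 132) - 8689/4344) = 1/(-284 - 8689/4344) = 1/(-1242385/4344) = -4344/1242385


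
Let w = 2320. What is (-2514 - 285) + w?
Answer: -479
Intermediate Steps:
(-2514 - 285) + w = (-2514 - 285) + 2320 = -2799 + 2320 = -479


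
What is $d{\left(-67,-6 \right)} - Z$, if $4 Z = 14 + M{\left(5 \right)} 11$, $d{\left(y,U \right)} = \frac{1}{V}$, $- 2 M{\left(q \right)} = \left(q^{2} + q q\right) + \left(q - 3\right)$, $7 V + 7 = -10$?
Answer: $\frac{1149}{17} \approx 67.588$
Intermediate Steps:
$V = - \frac{17}{7}$ ($V = -1 + \frac{1}{7} \left(-10\right) = -1 - \frac{10}{7} = - \frac{17}{7} \approx -2.4286$)
$M{\left(q \right)} = \frac{3}{2} - q^{2} - \frac{q}{2}$ ($M{\left(q \right)} = - \frac{\left(q^{2} + q q\right) + \left(q - 3\right)}{2} = - \frac{\left(q^{2} + q^{2}\right) + \left(-3 + q\right)}{2} = - \frac{2 q^{2} + \left(-3 + q\right)}{2} = - \frac{-3 + q + 2 q^{2}}{2} = \frac{3}{2} - q^{2} - \frac{q}{2}$)
$d{\left(y,U \right)} = - \frac{7}{17}$ ($d{\left(y,U \right)} = \frac{1}{- \frac{17}{7}} = - \frac{7}{17}$)
$Z = -68$ ($Z = \frac{14 + \left(\frac{3}{2} - 5^{2} - \frac{5}{2}\right) 11}{4} = \frac{14 + \left(\frac{3}{2} - 25 - \frac{5}{2}\right) 11}{4} = \frac{14 - 286}{4} = \frac{1}{4} \left(-272\right) = -68$)
$d{\left(-67,-6 \right)} - Z = - \frac{7}{17} - -68 = - \frac{7}{17} + 68 = \frac{1149}{17}$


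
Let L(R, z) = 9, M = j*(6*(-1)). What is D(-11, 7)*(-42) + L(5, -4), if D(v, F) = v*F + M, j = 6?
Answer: 4755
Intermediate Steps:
M = -36 (M = 6*(6*(-1)) = 6*(-6) = -36)
D(v, F) = -36 + F*v (D(v, F) = v*F - 36 = F*v - 36 = -36 + F*v)
D(-11, 7)*(-42) + L(5, -4) = (-36 + 7*(-11))*(-42) + 9 = (-36 - 77)*(-42) + 9 = -113*(-42) + 9 = 4746 + 9 = 4755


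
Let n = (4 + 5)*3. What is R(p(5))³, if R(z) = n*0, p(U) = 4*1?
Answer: 0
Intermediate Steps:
p(U) = 4
n = 27 (n = 9*3 = 27)
R(z) = 0 (R(z) = 27*0 = 0)
R(p(5))³ = 0³ = 0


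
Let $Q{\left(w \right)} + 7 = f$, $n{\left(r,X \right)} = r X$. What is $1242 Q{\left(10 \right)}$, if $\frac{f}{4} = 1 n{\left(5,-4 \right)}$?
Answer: $-108054$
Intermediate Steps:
$n{\left(r,X \right)} = X r$
$f = -80$ ($f = 4 \cdot 1 \left(\left(-4\right) 5\right) = 4 \cdot 1 \left(-20\right) = 4 \left(-20\right) = -80$)
$Q{\left(w \right)} = -87$ ($Q{\left(w \right)} = -7 - 80 = -87$)
$1242 Q{\left(10 \right)} = 1242 \left(-87\right) = -108054$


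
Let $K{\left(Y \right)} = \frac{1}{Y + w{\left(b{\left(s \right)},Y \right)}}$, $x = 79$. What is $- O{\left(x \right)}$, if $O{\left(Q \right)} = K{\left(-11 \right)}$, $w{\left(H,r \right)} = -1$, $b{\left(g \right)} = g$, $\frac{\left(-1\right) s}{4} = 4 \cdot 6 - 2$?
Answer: $\frac{1}{12} \approx 0.083333$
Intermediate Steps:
$s = -88$ ($s = - 4 \left(4 \cdot 6 - 2\right) = - 4 \left(24 - 2\right) = \left(-4\right) 22 = -88$)
$K{\left(Y \right)} = \frac{1}{-1 + Y}$ ($K{\left(Y \right)} = \frac{1}{Y - 1} = \frac{1}{-1 + Y}$)
$O{\left(Q \right)} = - \frac{1}{12}$ ($O{\left(Q \right)} = \frac{1}{-1 - 11} = \frac{1}{-12} = - \frac{1}{12}$)
$- O{\left(x \right)} = \left(-1\right) \left(- \frac{1}{12}\right) = \frac{1}{12}$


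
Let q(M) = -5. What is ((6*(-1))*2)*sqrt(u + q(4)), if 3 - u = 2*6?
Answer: -12*I*sqrt(14) ≈ -44.9*I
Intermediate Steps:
u = -9 (u = 3 - 2*6 = 3 - 1*12 = 3 - 12 = -9)
((6*(-1))*2)*sqrt(u + q(4)) = ((6*(-1))*2)*sqrt(-9 - 5) = (-6*2)*sqrt(-14) = -12*I*sqrt(14)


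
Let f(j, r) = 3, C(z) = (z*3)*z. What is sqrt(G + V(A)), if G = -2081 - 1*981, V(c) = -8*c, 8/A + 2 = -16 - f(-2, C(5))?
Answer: I*sqrt(1348998)/21 ≈ 55.308*I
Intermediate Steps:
C(z) = 3*z**2 (C(z) = (3*z)*z = 3*z**2)
A = -8/21 (A = 8/(-2 + (-16 - 1*3)) = 8/(-2 + (-16 - 3)) = 8/(-2 - 19) = 8/(-21) = 8*(-1/21) = -8/21 ≈ -0.38095)
G = -3062 (G = -2081 - 981 = -3062)
sqrt(G + V(A)) = sqrt(-3062 - 8*(-8/21)) = sqrt(-3062 + 64/21) = sqrt(-64238/21) = I*sqrt(1348998)/21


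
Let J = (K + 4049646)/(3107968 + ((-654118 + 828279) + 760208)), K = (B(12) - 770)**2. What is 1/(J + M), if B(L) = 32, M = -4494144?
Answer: -4042337/18166839980238 ≈ -2.2251e-7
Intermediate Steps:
K = 544644 (K = (32 - 770)**2 = (-738)**2 = 544644)
J = 4594290/4042337 (J = (544644 + 4049646)/(3107968 + ((-654118 + 828279) + 760208)) = 4594290/(3107968 + (174161 + 760208)) = 4594290/(3107968 + 934369) = 4594290/4042337 ≈ 1.1365)
1/(J + M) = 1/(4594290/4042337 - 4494144) = 1/(-18166839980238/4042337) = -4042337/18166839980238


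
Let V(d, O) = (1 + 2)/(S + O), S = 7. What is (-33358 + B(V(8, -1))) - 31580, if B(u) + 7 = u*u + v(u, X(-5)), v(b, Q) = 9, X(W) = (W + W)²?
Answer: -259743/4 ≈ -64936.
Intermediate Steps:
X(W) = 4*W² (X(W) = (2*W)² = 4*W²)
V(d, O) = 3/(7 + O) (V(d, O) = (1 + 2)/(7 + O) = 3/(7 + O))
B(u) = 2 + u² (B(u) = -7 + (u*u + 9) = -7 + (u² + 9) = -7 + (9 + u²) = 2 + u²)
(-33358 + B(V(8, -1))) - 31580 = (-33358 + (2 + (3/(7 - 1))²)) - 31580 = (-33358 + (2 + (3/6)²)) - 31580 = (-33358 + (2 + (3*(⅙))²)) - 31580 = (-33358 + (2 + (½)²)) - 31580 = (-33358 + (2 + ¼)) - 31580 = (-33358 + 9/4) - 31580 = -133423/4 - 31580 = -259743/4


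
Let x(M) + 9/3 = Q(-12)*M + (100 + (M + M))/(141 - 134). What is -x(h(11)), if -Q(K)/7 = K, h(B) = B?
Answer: -6569/7 ≈ -938.43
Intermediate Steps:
Q(K) = -7*K
x(M) = 79/7 + 590*M/7 (x(M) = -3 + ((-7*(-12))*M + (100 + (M + M))/(141 - 134)) = -3 + (84*M + (100 + 2*M)/7) = -3 + (84*M + (100 + 2*M)*(1/7)) = -3 + (84*M + (100/7 + 2*M/7)) = -3 + (100/7 + 590*M/7) = 79/7 + 590*M/7)
-x(h(11)) = -(79/7 + (590/7)*11) = -(79/7 + 6490/7) = -1*6569/7 = -6569/7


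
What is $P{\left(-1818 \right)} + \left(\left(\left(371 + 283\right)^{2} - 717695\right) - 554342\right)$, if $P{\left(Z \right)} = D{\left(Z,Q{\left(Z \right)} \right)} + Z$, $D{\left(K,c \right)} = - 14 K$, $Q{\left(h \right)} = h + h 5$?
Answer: $-820687$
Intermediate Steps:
$Q{\left(h \right)} = 6 h$ ($Q{\left(h \right)} = h + 5 h = 6 h$)
$P{\left(Z \right)} = - 13 Z$ ($P{\left(Z \right)} = - 14 Z + Z = - 13 Z$)
$P{\left(-1818 \right)} + \left(\left(\left(371 + 283\right)^{2} - 717695\right) - 554342\right) = \left(-13\right) \left(-1818\right) + \left(\left(\left(371 + 283\right)^{2} - 717695\right) - 554342\right) = 23634 - \left(1272037 - 427716\right) = 23634 + \left(\left(427716 - 717695\right) - 554342\right) = 23634 - 844321 = -820687$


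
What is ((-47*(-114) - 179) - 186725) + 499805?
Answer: 318259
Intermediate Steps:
((-47*(-114) - 179) - 186725) + 499805 = ((5358 - 179) - 186725) + 499805 = (5179 - 186725) + 499805 = -181546 + 499805 = 318259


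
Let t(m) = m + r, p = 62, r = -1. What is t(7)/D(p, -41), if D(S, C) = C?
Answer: -6/41 ≈ -0.14634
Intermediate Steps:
t(m) = -1 + m (t(m) = m - 1 = -1 + m)
t(7)/D(p, -41) = (-1 + 7)/(-41) = -1/41*6 = -6/41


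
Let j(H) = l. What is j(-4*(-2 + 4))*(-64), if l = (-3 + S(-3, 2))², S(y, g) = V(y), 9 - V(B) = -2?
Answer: -4096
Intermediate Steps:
V(B) = 11 (V(B) = 9 - 1*(-2) = 9 + 2 = 11)
S(y, g) = 11
l = 64 (l = (-3 + 11)² = 8² = 64)
j(H) = 64
j(-4*(-2 + 4))*(-64) = 64*(-64) = -4096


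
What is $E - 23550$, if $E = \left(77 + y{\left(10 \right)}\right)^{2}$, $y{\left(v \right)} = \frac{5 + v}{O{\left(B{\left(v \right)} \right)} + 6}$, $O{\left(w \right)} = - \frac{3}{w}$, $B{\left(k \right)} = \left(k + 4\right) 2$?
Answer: $- \frac{2083925}{121} \approx -17223.0$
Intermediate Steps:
$B{\left(k \right)} = 8 + 2 k$ ($B{\left(k \right)} = \left(4 + k\right) 2 = 8 + 2 k$)
$y{\left(v \right)} = \frac{5 + v}{6 - \frac{3}{8 + 2 v}}$ ($y{\left(v \right)} = \frac{5 + v}{- \frac{3}{8 + 2 v} + 6} = \frac{5 + v}{6 - \frac{3}{8 + 2 v}}$)
$E = \frac{765625}{121}$ ($E = \left(77 + \frac{2 \left(4 + 10\right) \left(5 + 10\right)}{3 \left(15 + 4 \cdot 10\right)}\right)^{2} = \left(77 + \frac{2}{3} \frac{1}{15 + 40} \cdot 14 \cdot 15\right)^{2} = \left(77 + \frac{2}{3} \cdot \frac{1}{55} \cdot 14 \cdot 15\right)^{2} = \left(77 + \frac{28}{11}\right)^{2} = \left(\frac{875}{11}\right)^{2} = \frac{765625}{121} \approx 6327.5$)
$E - 23550 = \frac{765625}{121} - 23550 = - \frac{2083925}{121}$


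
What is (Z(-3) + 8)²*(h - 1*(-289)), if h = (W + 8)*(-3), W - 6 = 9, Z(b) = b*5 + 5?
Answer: 880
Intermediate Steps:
Z(b) = 5 + 5*b (Z(b) = 5*b + 5 = 5 + 5*b)
W = 15 (W = 6 + 9 = 15)
h = -69 (h = (15 + 8)*(-3) = 23*(-3) = -69)
(Z(-3) + 8)²*(h - 1*(-289)) = ((5 + 5*(-3)) + 8)²*(-69 - 1*(-289)) = ((5 - 15) + 8)²*(-69 + 289) = (-10 + 8)²*220 = (-2)²*220 = 4*220 = 880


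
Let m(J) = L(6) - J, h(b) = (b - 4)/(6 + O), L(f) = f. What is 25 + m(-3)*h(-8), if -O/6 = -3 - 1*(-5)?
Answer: 43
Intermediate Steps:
O = -12 (O = -6*(-3 - 1*(-5)) = -6*(-3 + 5) = -6*2 = -12)
h(b) = ⅔ - b/6 (h(b) = (b - 4)/(6 - 12) = (-4 + b)/(-6) = (-4 + b)*(-⅙) = ⅔ - b/6)
m(J) = 6 - J
25 + m(-3)*h(-8) = 25 + (6 - 1*(-3))*(⅔ - ⅙*(-8)) = 25 + (6 + 3)*(⅔ + 4/3) = 25 + 9*2 = 25 + 18 = 43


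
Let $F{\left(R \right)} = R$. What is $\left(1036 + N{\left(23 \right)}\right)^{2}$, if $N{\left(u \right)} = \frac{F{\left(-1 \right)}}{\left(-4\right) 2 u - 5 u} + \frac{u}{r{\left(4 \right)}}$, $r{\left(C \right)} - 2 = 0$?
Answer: $\frac{392385729649}{357604} \approx 1.0973 \cdot 10^{6}$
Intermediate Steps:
$r{\left(C \right)} = 2$ ($r{\left(C \right)} = 2 + 0 = 2$)
$N{\left(u \right)} = \frac{u}{2} + \frac{1}{13 u}$ ($N{\left(u \right)} = - \frac{1}{\left(-4\right) 2 u - 5 u} + \frac{u}{2} = - \frac{1}{- 8 u - 5 u} + u \frac{1}{2} = - \frac{1}{\left(-13\right) u} + \frac{u}{2} = - \frac{-1}{13 u} + \frac{u}{2} = \frac{1}{13 u} + \frac{u}{2} = \frac{u}{2} + \frac{1}{13 u}$)
$\left(1036 + N{\left(23 \right)}\right)^{2} = \left(1036 + \left(\frac{1}{2} \cdot 23 + \frac{1}{13 \cdot 23}\right)\right)^{2} = \left(1036 + \left(\frac{23}{2} + \frac{1}{13} \cdot \frac{1}{23}\right)\right)^{2} = \left(1036 + \left(\frac{23}{2} + \frac{1}{299}\right)\right)^{2} = \left(1036 + \frac{6879}{598}\right)^{2} = \left(\frac{626407}{598}\right)^{2} = \frac{392385729649}{357604}$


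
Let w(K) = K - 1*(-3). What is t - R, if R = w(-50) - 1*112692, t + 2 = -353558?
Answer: -240821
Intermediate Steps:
t = -353560 (t = -2 - 353558 = -353560)
w(K) = 3 + K (w(K) = K + 3 = 3 + K)
R = -112739 (R = (3 - 50) - 1*112692 = -47 - 112692 = -112739)
t - R = -353560 - 1*(-112739) = -353560 + 112739 = -240821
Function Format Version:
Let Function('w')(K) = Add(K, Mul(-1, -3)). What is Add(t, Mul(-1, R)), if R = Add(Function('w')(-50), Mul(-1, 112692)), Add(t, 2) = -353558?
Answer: -240821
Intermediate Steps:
t = -353560 (t = Add(-2, -353558) = -353560)
Function('w')(K) = Add(3, K) (Function('w')(K) = Add(K, 3) = Add(3, K))
R = -112739 (R = Add(Add(3, -50), Mul(-1, 112692)) = Add(-47, -112692) = -112739)
Add(t, Mul(-1, R)) = Add(-353560, Mul(-1, -112739)) = Add(-353560, 112739) = -240821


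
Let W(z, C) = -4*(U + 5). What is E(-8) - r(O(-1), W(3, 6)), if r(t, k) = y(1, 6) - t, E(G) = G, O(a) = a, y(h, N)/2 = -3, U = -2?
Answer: -3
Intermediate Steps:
y(h, N) = -6 (y(h, N) = 2*(-3) = -6)
W(z, C) = -12 (W(z, C) = -4*(-2 + 5) = -4*3 = -12)
r(t, k) = -6 - t
E(-8) - r(O(-1), W(3, 6)) = -8 - (-6 - 1*(-1)) = -8 - (-6 + 1) = -8 - 1*(-5) = -8 + 5 = -3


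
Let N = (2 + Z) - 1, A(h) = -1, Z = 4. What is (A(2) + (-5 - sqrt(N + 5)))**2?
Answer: (6 + sqrt(10))**2 ≈ 83.947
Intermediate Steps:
N = 5 (N = (2 + 4) - 1 = 6 - 1 = 5)
(A(2) + (-5 - sqrt(N + 5)))**2 = (-1 + (-5 - sqrt(5 + 5)))**2 = (-1 + (-5 - sqrt(10)))**2 = (-6 - sqrt(10))**2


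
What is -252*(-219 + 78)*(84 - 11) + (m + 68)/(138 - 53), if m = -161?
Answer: 220475967/85 ≈ 2.5938e+6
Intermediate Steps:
-252*(-219 + 78)*(84 - 11) + (m + 68)/(138 - 53) = -252*(-219 + 78)*(84 - 11) + (-161 + 68)/(138 - 53) = -(-35532)*73 - 93/85 = -252*(-10293) - 93*1/85 = 2593836 - 93/85 = 220475967/85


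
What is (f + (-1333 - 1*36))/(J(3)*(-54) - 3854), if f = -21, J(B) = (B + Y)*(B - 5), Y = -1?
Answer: 695/1819 ≈ 0.38208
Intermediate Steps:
J(B) = (-1 + B)*(-5 + B) (J(B) = (B - 1)*(B - 5) = (-1 + B)*(-5 + B))
(f + (-1333 - 1*36))/(J(3)*(-54) - 3854) = (-21 + (-1333 - 1*36))/((5 + 3**2 - 6*3)*(-54) - 3854) = (-21 + (-1333 - 36))/((5 + 9 - 18)*(-54) - 3854) = (-21 - 1369)/(-4*(-54) - 3854) = -1390/(216 - 3854) = -1390/(-3638) = -1390*(-1/3638) = 695/1819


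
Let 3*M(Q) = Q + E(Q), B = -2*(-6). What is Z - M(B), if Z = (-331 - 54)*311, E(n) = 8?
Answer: -359225/3 ≈ -1.1974e+5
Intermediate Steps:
B = 12
Z = -119735 (Z = -385*311 = -119735)
M(Q) = 8/3 + Q/3 (M(Q) = (Q + 8)/3 = (8 + Q)/3 = 8/3 + Q/3)
Z - M(B) = -119735 - (8/3 + (1/3)*12) = -119735 - (8/3 + 4) = -119735 - 1*20/3 = -119735 - 20/3 = -359225/3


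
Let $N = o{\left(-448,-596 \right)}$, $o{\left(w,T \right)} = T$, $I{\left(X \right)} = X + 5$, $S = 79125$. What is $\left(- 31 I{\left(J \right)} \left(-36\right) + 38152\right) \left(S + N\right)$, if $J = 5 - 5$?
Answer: $3434230228$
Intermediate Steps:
$J = 0$
$I{\left(X \right)} = 5 + X$
$N = -596$
$\left(- 31 I{\left(J \right)} \left(-36\right) + 38152\right) \left(S + N\right) = \left(- 31 \left(5 + 0\right) \left(-36\right) + 38152\right) \left(79125 - 596\right) = \left(\left(-31\right) 5 \left(-36\right) + 38152\right) 78529 = \left(\left(-155\right) \left(-36\right) + 38152\right) 78529 = \left(5580 + 38152\right) 78529 = 43732 \cdot 78529 = 3434230228$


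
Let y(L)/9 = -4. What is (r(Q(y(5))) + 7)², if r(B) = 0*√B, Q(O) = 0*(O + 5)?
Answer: 49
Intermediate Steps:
y(L) = -36 (y(L) = 9*(-4) = -36)
Q(O) = 0 (Q(O) = 0*(5 + O) = 0)
r(B) = 0
(r(Q(y(5))) + 7)² = (0 + 7)² = 7² = 49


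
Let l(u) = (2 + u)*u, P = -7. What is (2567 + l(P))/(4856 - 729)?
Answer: 2602/4127 ≈ 0.63048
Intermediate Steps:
l(u) = u*(2 + u)
(2567 + l(P))/(4856 - 729) = (2567 - 7*(2 - 7))/(4856 - 729) = (2567 - 7*(-5))/4127 = (2567 + 35)*(1/4127) = 2602*(1/4127) = 2602/4127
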